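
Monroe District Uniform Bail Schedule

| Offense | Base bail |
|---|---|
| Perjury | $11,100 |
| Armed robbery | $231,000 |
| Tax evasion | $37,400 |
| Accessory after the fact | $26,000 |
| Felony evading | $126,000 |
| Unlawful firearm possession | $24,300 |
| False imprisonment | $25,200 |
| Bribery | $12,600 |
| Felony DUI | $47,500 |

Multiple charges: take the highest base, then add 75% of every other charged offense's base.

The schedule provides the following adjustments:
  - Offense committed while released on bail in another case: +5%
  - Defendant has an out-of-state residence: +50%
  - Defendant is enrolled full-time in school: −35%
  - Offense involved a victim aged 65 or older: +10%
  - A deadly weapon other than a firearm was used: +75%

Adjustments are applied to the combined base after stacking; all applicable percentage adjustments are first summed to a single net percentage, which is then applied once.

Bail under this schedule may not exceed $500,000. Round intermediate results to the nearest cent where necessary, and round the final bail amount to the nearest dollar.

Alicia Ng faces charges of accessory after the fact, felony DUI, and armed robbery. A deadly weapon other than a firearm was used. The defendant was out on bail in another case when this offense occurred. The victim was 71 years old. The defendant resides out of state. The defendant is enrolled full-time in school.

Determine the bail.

Base amounts from the schedule: accessory after the fact $26,000; felony DUI $47,500; armed robbery $231,000.
Stacking rule: highest base plus 75% of each additional charge. Highest is armed robbery at $231,000. Additional: $26,000 × 75% = $19,500; $47,500 × 75% = $35,625. Combined base = $231,000 + $55,125 = $286,125.
Net percentage adjustment: +5% +50% −35% +10% +75% = +105%. $286,125 × 2.05 = $586,556.25.
Result $586,556.25 exceeds the maximum of $500,000; bail is capped at $500,000.

$500,000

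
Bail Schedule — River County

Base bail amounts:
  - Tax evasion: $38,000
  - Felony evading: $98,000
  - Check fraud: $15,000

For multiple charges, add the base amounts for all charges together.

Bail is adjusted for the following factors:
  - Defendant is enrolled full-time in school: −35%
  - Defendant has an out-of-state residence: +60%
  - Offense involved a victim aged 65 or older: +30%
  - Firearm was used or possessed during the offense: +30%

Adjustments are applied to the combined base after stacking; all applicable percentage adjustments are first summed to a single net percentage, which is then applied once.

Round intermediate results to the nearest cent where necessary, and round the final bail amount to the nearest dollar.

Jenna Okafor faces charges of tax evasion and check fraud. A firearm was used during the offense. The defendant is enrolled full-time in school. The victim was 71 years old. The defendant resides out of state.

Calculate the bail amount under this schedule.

$98,050

Base amounts from the schedule: tax evasion $38,000; check fraud $15,000.
Stacking rule: sum of all bases. $38,000 + $15,000 = $53,000.
Net percentage adjustment: −35% +60% +30% +30% = +85%. $53,000 × 1.85 = $98,050.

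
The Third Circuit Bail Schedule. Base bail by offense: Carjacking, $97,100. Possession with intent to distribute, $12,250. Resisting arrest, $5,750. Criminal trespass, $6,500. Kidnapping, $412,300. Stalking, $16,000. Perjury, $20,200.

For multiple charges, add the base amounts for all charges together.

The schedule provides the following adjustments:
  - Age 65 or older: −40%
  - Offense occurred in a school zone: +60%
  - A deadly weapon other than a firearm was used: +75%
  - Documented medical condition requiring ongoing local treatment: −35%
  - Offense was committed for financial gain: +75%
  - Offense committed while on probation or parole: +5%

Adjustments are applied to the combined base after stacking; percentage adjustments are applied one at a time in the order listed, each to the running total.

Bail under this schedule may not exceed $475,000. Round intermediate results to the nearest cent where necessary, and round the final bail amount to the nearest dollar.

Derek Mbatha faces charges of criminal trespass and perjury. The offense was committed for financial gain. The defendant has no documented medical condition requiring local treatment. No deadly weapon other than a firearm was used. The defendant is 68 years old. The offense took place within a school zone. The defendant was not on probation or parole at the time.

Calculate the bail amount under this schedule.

$44,856

Base amounts from the schedule: criminal trespass $6,500; perjury $20,200.
Stacking rule: sum of all bases. $6,500 + $20,200 = $26,700.
Age 65 or older (−40%): $26,700 × 0.6 = $16,020.
Offense occurred in a school zone (+60%): $16,020 × 1.6 = $25,632.
Offense was committed for financial gain (+75%): $25,632 × 1.75 = $44,856.
$44,856 is within the $475,000 maximum.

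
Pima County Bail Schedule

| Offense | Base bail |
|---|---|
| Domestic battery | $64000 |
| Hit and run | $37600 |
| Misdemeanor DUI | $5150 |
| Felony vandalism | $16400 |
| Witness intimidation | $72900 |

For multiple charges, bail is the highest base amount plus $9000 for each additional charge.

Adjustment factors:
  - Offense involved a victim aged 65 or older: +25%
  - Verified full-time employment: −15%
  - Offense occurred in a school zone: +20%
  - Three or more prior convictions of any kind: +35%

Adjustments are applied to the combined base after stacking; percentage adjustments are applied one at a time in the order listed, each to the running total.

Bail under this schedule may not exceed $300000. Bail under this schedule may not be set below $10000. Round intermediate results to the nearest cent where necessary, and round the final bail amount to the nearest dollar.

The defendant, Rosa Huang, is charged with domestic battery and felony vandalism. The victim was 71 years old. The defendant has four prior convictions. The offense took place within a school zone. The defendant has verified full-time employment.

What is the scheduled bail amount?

Base amounts from the schedule: domestic battery $64000; felony vandalism $16400.
Stacking rule: highest base plus $9000 per additional charge. Highest is domestic battery at $64000; 1 additional charge → +$9000. Combined base = $73000.
Offense involved a victim aged 65 or older (+25%): $73000 × 1.25 = $91250.
Verified full-time employment (−15%): $91250 × 0.85 = $77562.50.
Offense occurred in a school zone (+20%): $77562.50 × 1.2 = $93075.
Three or more prior convictions of any kind (+35%): $93075 × 1.35 = $125651.25.
$125651.25 is within the $300000 maximum.
$125651.25 is at or above the $10000 minimum.
Rounded to the nearest dollar: $125651.

$125651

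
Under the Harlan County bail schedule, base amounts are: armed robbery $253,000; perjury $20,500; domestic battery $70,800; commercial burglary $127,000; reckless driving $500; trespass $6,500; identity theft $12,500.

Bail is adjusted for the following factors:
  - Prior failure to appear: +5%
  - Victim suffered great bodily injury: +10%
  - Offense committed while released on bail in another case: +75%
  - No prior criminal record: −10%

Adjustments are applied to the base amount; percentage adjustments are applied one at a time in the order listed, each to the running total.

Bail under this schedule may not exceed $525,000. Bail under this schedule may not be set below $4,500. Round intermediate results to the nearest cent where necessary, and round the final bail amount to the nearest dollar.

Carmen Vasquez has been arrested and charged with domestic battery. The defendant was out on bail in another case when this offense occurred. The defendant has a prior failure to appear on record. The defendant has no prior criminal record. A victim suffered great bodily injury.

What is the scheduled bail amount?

$128,794

Base amounts from the schedule: domestic battery $70,800.
Single charge. Combined base = $70,800.
Prior failure to appear (+5%): $70,800 × 1.05 = $74,340.
Victim suffered great bodily injury (+10%): $74,340 × 1.1 = $81,774.
Offense committed while released on bail in another case (+75%): $81,774 × 1.75 = $143,104.50.
No prior criminal record (−10%): $143,104.50 × 0.9 = $128,794.05.
$128,794.05 is within the $525,000 maximum.
$128,794.05 is at or above the $4,500 minimum.
Rounded to the nearest dollar: $128,794.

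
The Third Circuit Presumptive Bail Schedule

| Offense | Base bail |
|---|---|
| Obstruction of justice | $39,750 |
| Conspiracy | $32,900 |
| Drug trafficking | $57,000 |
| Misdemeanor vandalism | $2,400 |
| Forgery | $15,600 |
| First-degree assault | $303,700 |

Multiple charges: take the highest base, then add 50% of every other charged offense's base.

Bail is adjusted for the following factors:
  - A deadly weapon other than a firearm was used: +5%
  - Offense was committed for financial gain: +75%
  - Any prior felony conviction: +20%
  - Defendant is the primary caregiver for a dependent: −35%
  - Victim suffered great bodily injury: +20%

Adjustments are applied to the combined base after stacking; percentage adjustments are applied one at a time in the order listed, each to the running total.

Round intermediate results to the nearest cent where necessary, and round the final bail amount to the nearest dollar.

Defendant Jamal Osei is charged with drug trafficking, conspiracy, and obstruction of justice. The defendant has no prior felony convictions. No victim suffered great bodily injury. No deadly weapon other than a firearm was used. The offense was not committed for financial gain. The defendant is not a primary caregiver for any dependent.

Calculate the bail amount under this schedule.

Base amounts from the schedule: drug trafficking $57,000; conspiracy $32,900; obstruction of justice $39,750.
Stacking rule: highest base plus 50% of each additional charge. Highest is drug trafficking at $57,000. Additional: $32,900 × 50% = $16,450; $39,750 × 50% = $19,875. Combined base = $57,000 + $36,325 = $93,325.
No adjustment factors apply to this defendant.

$93,325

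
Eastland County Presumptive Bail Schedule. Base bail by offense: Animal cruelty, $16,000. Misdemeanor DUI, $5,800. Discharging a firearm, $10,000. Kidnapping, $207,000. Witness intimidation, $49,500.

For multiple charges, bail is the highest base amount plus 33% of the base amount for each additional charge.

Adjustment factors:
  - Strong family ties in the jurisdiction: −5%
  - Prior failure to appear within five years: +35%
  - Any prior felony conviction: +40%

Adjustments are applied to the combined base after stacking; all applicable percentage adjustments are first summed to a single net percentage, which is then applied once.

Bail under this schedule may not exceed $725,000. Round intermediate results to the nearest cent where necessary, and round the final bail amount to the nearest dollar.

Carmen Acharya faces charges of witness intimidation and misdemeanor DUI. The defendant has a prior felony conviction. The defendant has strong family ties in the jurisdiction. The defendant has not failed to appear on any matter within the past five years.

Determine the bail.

$69,409

Base amounts from the schedule: witness intimidation $49,500; misdemeanor DUI $5,800.
Stacking rule: highest base plus 33% of each additional charge. Highest is witness intimidation at $49,500. Additional: $5,800 × 33% = $1,914. Combined base = $49,500 + $1,914 = $51,414.
Net percentage adjustment: −5% +40% = +35%. $51,414 × 1.35 = $69,408.90.
$69,408.90 is within the $725,000 maximum.
Rounded to the nearest dollar: $69,409.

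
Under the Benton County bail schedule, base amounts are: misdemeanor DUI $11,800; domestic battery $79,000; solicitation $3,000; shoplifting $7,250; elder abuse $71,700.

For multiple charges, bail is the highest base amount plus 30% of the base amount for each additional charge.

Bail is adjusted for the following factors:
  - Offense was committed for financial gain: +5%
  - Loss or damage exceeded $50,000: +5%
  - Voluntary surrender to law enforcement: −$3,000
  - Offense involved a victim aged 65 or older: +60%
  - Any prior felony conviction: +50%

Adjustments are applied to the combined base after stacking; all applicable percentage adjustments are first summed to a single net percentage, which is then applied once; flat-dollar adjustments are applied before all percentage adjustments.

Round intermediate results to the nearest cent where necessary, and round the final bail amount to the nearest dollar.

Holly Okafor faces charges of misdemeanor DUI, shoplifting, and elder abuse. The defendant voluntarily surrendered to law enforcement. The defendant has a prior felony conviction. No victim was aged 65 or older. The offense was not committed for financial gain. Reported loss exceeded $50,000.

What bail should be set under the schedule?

Base amounts from the schedule: misdemeanor DUI $11,800; shoplifting $7,250; elder abuse $71,700.
Stacking rule: highest base plus 30% of each additional charge. Highest is elder abuse at $71,700. Additional: $11,800 × 30% = $3,540; $7,250 × 30% = $2,175. Combined base = $71,700 + $5,715 = $77,415.
Voluntary surrender to law enforcement (−$3,000 flat): $77,415 − $3,000 = $74,415.
Net percentage adjustment: +5% +50% = +55%. $74,415 × 1.55 = $115,343.25.
Rounded to the nearest dollar: $115,343.

$115,343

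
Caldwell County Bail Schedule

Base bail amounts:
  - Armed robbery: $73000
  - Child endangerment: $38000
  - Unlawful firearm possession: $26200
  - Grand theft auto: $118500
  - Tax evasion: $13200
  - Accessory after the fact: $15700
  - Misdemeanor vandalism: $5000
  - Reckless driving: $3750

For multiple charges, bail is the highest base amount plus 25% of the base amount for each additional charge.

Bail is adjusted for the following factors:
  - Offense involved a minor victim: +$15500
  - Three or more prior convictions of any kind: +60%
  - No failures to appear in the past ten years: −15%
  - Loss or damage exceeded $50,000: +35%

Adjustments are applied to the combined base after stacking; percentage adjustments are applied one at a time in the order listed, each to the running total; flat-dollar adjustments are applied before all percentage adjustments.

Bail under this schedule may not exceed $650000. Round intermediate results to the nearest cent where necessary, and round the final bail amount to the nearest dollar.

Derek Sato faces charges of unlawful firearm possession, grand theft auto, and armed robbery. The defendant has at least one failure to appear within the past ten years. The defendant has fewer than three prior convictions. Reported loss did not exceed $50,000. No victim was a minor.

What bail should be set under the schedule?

$143300

Base amounts from the schedule: unlawful firearm possession $26200; grand theft auto $118500; armed robbery $73000.
Stacking rule: highest base plus 25% of each additional charge. Highest is grand theft auto at $118500. Additional: $26200 × 25% = $6550; $73000 × 25% = $18250. Combined base = $118500 + $24800 = $143300.
No adjustment factors apply to this defendant.
$143300 is within the $650000 maximum.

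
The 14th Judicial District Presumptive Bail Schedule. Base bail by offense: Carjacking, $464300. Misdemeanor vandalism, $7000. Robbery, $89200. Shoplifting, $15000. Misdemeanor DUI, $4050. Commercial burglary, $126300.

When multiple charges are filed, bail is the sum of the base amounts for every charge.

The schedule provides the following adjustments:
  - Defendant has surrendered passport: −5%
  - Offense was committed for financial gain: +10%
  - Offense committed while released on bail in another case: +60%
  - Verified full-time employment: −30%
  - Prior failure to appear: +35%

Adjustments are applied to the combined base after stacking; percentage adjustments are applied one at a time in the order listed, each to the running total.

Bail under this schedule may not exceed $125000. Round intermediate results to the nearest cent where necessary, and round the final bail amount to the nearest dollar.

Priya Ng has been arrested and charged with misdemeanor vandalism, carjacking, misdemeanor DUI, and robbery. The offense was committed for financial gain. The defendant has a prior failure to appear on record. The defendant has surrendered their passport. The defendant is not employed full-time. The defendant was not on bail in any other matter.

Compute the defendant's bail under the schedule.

$125000

Base amounts from the schedule: misdemeanor vandalism $7000; carjacking $464300; misdemeanor DUI $4050; robbery $89200.
Stacking rule: sum of all bases. $7000 + $464300 + $4050 + $89200 = $564550.
Defendant has surrendered passport (−5%): $564550 × 0.95 = $536322.50.
Offense was committed for financial gain (+10%): $536322.50 × 1.1 = $589954.75.
Prior failure to appear (+35%): $589954.75 × 1.35 = $796438.91.
Result $796438.91 exceeds the maximum of $125000; bail is capped at $125000.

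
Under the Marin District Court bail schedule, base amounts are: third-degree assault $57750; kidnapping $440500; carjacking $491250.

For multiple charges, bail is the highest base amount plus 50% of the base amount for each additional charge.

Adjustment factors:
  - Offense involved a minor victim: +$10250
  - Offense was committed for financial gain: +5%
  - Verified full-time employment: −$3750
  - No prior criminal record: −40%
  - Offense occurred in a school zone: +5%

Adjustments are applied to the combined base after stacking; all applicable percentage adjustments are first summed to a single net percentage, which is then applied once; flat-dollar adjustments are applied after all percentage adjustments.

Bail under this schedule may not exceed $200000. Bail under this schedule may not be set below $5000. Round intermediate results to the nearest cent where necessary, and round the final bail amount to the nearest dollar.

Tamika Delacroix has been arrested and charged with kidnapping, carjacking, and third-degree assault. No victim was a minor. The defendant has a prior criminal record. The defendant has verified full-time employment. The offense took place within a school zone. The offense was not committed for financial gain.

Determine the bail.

$200000

Base amounts from the schedule: kidnapping $440500; carjacking $491250; third-degree assault $57750.
Stacking rule: highest base plus 50% of each additional charge. Highest is carjacking at $491250. Additional: $440500 × 50% = $220250; $57750 × 50% = $28875. Combined base = $491250 + $249125 = $740375.
Offense occurred in a school zone (+5%): $740375 × 1.05 = $777393.75.
Verified full-time employment (−$3750 flat): $777393.75 − $3750 = $773643.75.
Result $773643.75 exceeds the maximum of $200000; bail is capped at $200000.
$200000 is at or above the $5000 minimum.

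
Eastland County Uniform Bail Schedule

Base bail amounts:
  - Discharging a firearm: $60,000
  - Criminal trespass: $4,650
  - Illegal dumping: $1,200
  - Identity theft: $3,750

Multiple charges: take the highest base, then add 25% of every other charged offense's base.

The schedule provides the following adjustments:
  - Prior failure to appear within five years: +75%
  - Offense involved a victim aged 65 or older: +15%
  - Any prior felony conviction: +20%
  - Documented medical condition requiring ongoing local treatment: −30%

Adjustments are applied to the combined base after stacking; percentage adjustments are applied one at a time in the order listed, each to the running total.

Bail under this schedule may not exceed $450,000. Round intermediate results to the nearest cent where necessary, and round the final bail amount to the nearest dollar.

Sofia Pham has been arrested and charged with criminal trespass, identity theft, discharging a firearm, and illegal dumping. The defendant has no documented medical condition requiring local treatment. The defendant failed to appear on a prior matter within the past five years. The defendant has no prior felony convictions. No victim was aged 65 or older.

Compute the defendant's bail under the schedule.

Base amounts from the schedule: criminal trespass $4,650; identity theft $3,750; discharging a firearm $60,000; illegal dumping $1,200.
Stacking rule: highest base plus 25% of each additional charge. Highest is discharging a firearm at $60,000. Additional: $4,650 × 25% = $1,162.50; $3,750 × 25% = $937.50; $1,200 × 25% = $300. Combined base = $60,000 + $2,400 = $62,400.
Prior failure to appear within five years (+75%): $62,400 × 1.75 = $109,200.
$109,200 is within the $450,000 maximum.

$109,200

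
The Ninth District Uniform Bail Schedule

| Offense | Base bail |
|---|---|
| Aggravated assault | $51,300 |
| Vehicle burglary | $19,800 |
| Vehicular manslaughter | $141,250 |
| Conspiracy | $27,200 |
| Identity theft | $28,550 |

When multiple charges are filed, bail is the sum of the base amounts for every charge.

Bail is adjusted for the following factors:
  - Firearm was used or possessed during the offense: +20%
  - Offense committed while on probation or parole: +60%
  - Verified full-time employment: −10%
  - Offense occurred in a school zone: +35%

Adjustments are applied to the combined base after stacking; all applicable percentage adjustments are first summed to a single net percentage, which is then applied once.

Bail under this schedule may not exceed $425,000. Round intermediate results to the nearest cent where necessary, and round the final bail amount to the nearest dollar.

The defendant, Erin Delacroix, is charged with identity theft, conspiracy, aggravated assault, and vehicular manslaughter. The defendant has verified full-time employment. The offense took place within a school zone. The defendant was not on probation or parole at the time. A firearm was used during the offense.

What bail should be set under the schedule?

Base amounts from the schedule: identity theft $28,550; conspiracy $27,200; aggravated assault $51,300; vehicular manslaughter $141,250.
Stacking rule: sum of all bases. $28,550 + $27,200 + $51,300 + $141,250 = $248,300.
Net percentage adjustment: +20% −10% +35% = +45%. $248,300 × 1.45 = $360,035.
$360,035 is within the $425,000 maximum.

$360,035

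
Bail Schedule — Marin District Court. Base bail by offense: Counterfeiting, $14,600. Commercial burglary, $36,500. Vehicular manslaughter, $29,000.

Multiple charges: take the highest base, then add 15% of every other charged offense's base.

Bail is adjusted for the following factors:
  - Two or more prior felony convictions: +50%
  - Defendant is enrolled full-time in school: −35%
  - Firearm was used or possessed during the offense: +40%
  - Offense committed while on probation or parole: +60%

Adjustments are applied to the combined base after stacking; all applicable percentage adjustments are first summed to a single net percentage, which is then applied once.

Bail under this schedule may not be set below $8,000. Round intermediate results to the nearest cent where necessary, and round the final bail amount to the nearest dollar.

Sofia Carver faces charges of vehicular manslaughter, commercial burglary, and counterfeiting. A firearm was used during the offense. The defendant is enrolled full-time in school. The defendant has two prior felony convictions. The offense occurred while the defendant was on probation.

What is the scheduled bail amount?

$92,536

Base amounts from the schedule: vehicular manslaughter $29,000; commercial burglary $36,500; counterfeiting $14,600.
Stacking rule: highest base plus 15% of each additional charge. Highest is commercial burglary at $36,500. Additional: $29,000 × 15% = $4,350; $14,600 × 15% = $2,190. Combined base = $36,500 + $6,540 = $43,040.
Net percentage adjustment: +50% −35% +40% +60% = +115%. $43,040 × 2.15 = $92,536.
$92,536 is at or above the $8,000 minimum.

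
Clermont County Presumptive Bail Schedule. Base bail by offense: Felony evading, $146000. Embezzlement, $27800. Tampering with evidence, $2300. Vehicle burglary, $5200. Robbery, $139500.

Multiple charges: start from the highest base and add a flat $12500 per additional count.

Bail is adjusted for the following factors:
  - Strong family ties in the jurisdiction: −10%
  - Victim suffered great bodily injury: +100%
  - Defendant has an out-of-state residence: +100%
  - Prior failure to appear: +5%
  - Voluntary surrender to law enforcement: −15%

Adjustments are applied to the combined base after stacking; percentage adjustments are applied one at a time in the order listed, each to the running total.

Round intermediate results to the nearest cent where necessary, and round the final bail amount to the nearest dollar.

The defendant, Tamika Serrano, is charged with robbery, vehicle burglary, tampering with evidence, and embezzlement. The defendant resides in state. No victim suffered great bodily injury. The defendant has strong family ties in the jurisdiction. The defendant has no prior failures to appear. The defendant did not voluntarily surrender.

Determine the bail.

$159300

Base amounts from the schedule: robbery $139500; vehicle burglary $5200; tampering with evidence $2300; embezzlement $27800.
Stacking rule: highest base plus $12500 per additional charge. Highest is robbery at $139500; 3 additional charges → +$37500. Combined base = $177000.
Strong family ties in the jurisdiction (−10%): $177000 × 0.9 = $159300.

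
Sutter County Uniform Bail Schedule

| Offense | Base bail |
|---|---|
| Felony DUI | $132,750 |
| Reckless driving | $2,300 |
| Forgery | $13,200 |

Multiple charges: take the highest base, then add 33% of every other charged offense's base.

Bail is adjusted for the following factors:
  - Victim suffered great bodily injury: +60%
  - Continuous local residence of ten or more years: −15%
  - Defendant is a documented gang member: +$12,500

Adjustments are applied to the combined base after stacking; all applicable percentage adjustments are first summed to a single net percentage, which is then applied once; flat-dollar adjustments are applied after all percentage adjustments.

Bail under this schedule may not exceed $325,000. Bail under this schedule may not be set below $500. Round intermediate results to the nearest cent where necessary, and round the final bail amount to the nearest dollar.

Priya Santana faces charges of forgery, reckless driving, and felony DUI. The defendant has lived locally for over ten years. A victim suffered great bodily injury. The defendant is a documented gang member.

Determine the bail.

$212,404

Base amounts from the schedule: forgery $13,200; reckless driving $2,300; felony DUI $132,750.
Stacking rule: highest base plus 33% of each additional charge. Highest is felony DUI at $132,750. Additional: $13,200 × 33% = $4,356; $2,300 × 33% = $759. Combined base = $132,750 + $5,115 = $137,865.
Net percentage adjustment: +60% −15% = +45%. $137,865 × 1.45 = $199,904.25.
Defendant is a documented gang member (+$12,500 flat): $199,904.25 + $12,500 = $212,404.25.
$212,404.25 is within the $325,000 maximum.
$212,404.25 is at or above the $500 minimum.
Rounded to the nearest dollar: $212,404.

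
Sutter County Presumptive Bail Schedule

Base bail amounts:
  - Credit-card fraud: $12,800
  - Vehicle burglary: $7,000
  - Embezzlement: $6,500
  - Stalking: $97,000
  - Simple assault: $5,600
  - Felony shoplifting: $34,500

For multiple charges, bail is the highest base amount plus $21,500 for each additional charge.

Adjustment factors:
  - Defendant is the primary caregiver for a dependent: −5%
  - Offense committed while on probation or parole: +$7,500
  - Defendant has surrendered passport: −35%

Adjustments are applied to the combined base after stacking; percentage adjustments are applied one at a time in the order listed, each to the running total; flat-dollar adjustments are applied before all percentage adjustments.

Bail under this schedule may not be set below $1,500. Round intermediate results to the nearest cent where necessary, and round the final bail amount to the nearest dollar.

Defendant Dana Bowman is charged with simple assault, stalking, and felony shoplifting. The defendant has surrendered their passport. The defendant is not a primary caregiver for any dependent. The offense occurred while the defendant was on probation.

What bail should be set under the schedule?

$95,875

Base amounts from the schedule: simple assault $5,600; stalking $97,000; felony shoplifting $34,500.
Stacking rule: highest base plus $21,500 per additional charge. Highest is stalking at $97,000; 2 additional charges → +$43,000. Combined base = $140,000.
Offense committed while on probation or parole (+$7,500 flat): $140,000 + $7,500 = $147,500.
Defendant has surrendered passport (−35%): $147,500 × 0.65 = $95,875.
$95,875 is at or above the $1,500 minimum.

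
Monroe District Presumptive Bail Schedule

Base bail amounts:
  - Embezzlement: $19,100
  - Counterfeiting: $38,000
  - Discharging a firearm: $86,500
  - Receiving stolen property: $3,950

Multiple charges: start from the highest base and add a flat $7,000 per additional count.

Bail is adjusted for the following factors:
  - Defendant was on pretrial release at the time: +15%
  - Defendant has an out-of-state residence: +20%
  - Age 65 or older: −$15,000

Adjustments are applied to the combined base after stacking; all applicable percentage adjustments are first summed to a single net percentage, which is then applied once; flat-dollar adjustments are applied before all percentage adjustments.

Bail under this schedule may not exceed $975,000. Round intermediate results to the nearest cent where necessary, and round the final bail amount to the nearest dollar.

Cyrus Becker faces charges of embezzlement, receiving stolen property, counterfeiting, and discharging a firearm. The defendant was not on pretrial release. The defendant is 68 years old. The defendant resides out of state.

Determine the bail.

$111,000

Base amounts from the schedule: embezzlement $19,100; receiving stolen property $3,950; counterfeiting $38,000; discharging a firearm $86,500.
Stacking rule: highest base plus $7,000 per additional charge. Highest is discharging a firearm at $86,500; 3 additional charges → +$21,000. Combined base = $107,500.
Age 65 or older (−$15,000 flat): $107,500 − $15,000 = $92,500.
Defendant has an out-of-state residence (+20%): $92,500 × 1.2 = $111,000.
$111,000 is within the $975,000 maximum.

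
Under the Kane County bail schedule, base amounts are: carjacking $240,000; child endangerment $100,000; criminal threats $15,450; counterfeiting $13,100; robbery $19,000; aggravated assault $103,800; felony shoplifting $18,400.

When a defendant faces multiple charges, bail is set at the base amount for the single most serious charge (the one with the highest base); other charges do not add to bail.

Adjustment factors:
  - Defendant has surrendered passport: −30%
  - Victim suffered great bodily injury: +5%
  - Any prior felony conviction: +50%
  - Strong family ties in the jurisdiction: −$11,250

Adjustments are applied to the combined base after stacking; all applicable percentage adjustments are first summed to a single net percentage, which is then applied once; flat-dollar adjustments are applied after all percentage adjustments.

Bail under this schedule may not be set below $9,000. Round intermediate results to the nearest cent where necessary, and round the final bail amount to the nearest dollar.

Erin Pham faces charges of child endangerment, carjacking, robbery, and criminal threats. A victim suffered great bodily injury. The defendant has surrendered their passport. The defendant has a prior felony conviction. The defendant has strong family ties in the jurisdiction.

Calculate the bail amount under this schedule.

Base amounts from the schedule: child endangerment $100,000; carjacking $240,000; robbery $19,000; criminal threats $15,450.
Stacking rule: use the highest base only. Highest is carjacking at $240,000. Combined base = $240,000.
Net percentage adjustment: −30% +5% +50% = +25%. $240,000 × 1.25 = $300,000.
Strong family ties in the jurisdiction (−$11,250 flat): $300,000 − $11,250 = $288,750.
$288,750 is at or above the $9,000 minimum.

$288,750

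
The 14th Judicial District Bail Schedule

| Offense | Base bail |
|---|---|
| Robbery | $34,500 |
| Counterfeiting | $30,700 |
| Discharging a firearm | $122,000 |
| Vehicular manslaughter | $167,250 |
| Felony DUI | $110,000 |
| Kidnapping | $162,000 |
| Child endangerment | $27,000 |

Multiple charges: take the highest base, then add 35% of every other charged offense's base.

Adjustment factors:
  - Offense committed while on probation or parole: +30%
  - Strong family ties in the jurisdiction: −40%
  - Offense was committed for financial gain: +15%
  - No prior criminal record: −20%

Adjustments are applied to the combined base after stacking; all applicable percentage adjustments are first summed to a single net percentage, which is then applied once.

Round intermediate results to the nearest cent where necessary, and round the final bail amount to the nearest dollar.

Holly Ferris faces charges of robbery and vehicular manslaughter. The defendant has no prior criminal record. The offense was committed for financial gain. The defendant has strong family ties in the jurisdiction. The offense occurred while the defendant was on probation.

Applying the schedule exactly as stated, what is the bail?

$152,426

Base amounts from the schedule: robbery $34,500; vehicular manslaughter $167,250.
Stacking rule: highest base plus 35% of each additional charge. Highest is vehicular manslaughter at $167,250. Additional: $34,500 × 35% = $12,075. Combined base = $167,250 + $12,075 = $179,325.
Net percentage adjustment: +30% −40% +15% −20% = −15%. $179,325 × 0.85 = $152,426.25.
Rounded to the nearest dollar: $152,426.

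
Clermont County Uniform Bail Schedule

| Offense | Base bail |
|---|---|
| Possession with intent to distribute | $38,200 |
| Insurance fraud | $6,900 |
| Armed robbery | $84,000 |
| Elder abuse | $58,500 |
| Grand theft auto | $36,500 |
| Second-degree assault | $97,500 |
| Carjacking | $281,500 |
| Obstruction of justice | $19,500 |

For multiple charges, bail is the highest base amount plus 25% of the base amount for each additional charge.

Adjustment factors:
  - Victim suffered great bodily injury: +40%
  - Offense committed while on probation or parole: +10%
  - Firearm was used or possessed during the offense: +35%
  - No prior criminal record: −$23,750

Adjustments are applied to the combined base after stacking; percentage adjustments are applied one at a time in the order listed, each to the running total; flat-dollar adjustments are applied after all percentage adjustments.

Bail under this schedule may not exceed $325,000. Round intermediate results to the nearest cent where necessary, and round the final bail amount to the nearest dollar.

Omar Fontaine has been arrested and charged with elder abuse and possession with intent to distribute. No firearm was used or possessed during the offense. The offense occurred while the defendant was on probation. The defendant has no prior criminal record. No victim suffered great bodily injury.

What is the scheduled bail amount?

$51,105

Base amounts from the schedule: elder abuse $58,500; possession with intent to distribute $38,200.
Stacking rule: highest base plus 25% of each additional charge. Highest is elder abuse at $58,500. Additional: $38,200 × 25% = $9,550. Combined base = $58,500 + $9,550 = $68,050.
Offense committed while on probation or parole (+10%): $68,050 × 1.1 = $74,855.
No prior criminal record (−$23,750 flat): $74,855 − $23,750 = $51,105.
$51,105 is within the $325,000 maximum.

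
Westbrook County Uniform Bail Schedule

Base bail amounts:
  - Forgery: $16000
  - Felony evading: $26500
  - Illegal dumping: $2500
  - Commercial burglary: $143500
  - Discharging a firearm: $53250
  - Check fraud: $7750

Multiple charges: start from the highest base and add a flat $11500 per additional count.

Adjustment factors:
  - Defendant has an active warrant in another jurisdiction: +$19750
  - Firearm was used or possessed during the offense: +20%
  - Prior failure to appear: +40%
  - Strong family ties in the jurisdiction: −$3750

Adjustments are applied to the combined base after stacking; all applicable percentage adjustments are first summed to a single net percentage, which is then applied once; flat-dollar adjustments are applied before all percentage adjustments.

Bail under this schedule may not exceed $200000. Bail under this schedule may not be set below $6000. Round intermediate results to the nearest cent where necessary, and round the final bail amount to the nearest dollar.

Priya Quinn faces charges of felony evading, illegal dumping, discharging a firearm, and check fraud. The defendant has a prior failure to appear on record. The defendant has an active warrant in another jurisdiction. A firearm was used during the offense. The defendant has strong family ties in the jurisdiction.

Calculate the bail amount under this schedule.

Base amounts from the schedule: felony evading $26500; illegal dumping $2500; discharging a firearm $53250; check fraud $7750.
Stacking rule: highest base plus $11500 per additional charge. Highest is discharging a firearm at $53250; 3 additional charges → +$34500. Combined base = $87750.
Defendant has an active warrant in another jurisdiction (+$19750 flat): $87750 + $19750 = $107500.
Strong family ties in the jurisdiction (−$3750 flat): $107500 − $3750 = $103750.
Net percentage adjustment: +20% +40% = +60%. $103750 × 1.6 = $166000.
$166000 is within the $200000 maximum.
$166000 is at or above the $6000 minimum.

$166000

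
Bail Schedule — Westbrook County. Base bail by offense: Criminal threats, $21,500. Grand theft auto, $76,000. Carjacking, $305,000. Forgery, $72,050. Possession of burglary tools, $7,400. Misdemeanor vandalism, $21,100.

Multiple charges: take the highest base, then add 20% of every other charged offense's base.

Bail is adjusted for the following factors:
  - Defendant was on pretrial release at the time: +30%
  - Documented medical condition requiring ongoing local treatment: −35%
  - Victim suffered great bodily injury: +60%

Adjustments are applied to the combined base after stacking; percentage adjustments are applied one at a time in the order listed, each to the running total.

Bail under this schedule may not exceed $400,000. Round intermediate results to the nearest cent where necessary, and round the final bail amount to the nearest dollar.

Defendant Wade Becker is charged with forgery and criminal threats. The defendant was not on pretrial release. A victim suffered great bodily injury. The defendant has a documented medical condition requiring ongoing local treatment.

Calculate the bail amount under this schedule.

$79,404

Base amounts from the schedule: forgery $72,050; criminal threats $21,500.
Stacking rule: highest base plus 20% of each additional charge. Highest is forgery at $72,050. Additional: $21,500 × 20% = $4,300. Combined base = $72,050 + $4,300 = $76,350.
Documented medical condition requiring ongoing local treatment (−35%): $76,350 × 0.65 = $49,627.50.
Victim suffered great bodily injury (+60%): $49,627.50 × 1.6 = $79,404.
$79,404 is within the $400,000 maximum.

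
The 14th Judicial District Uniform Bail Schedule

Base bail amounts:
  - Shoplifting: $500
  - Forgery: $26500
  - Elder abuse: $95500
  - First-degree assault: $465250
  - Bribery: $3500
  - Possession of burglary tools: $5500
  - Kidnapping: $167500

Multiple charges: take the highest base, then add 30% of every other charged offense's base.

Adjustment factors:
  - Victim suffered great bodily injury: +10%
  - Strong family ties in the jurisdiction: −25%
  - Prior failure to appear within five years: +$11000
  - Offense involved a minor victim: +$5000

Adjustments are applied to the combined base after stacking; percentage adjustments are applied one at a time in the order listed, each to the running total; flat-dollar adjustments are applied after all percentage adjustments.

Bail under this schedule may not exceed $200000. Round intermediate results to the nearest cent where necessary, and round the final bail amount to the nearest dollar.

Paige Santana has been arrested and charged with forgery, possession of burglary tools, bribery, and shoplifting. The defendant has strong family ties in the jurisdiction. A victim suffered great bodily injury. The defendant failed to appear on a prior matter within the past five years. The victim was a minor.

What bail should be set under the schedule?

Base amounts from the schedule: forgery $26500; possession of burglary tools $5500; bribery $3500; shoplifting $500.
Stacking rule: highest base plus 30% of each additional charge. Highest is forgery at $26500. Additional: $5500 × 30% = $1650; $3500 × 30% = $1050; $500 × 30% = $150. Combined base = $26500 + $2850 = $29350.
Victim suffered great bodily injury (+10%): $29350 × 1.1 = $32285.
Strong family ties in the jurisdiction (−25%): $32285 × 0.75 = $24213.75.
Prior failure to appear within five years (+$11000 flat): $24213.75 + $11000 = $35213.75.
Offense involved a minor victim (+$5000 flat): $35213.75 + $5000 = $40213.75.
$40213.75 is within the $200000 maximum.
Rounded to the nearest dollar: $40214.

$40214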